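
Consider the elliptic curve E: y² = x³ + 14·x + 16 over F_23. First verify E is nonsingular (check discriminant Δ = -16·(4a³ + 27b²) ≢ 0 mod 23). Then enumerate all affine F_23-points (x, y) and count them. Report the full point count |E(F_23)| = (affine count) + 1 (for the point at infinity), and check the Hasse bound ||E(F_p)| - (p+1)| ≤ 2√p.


Affine points = {(0, 4), (0, 19), (1, 10), (1, 13), (2, 11), (2, 12), (3, 4), (3, 19), (5, 2), (5, 21), (10, 11), (10, 12), (11, 11), (11, 12), (12, 7), (12, 16), (13, 7), (13, 16), (14, 9), (14, 14), (15, 6), (15, 17), (16, 9), (16, 14), (20, 4), (20, 19), (21, 7), (21, 16), (22, 1), (22, 22)}; affine count = 30; |E(F_23)| = 31.

Discriminant check: Δ ∝ 4a³ + 27b² = 4·14³ + 27·16² = 4·2744 + 27·256 ≡ 17 (mod 23). Nonzero ⇒ E is nonsingular.
For each x ∈ F_23, compute rhs = x³ + 14·x + 16 mod 23, then count y ∈ F_23 with y² ≡ rhs.
  x = 0: rhs = 16, matching y values: 4, 19 (2 points).
  x = 1: rhs = 8, matching y values: 10, 13 (2 points).
  x = 2: rhs = 6, matching y values: 11, 12 (2 points).
  x = 3: rhs = 16, matching y values: 4, 19 (2 points).
  x = 4: rhs = 21, matching y values: none (0 points).
  x = 5: rhs = 4, matching y values: 2, 21 (2 points).
  x = 6: rhs = 17, matching y values: none (0 points).
  x = 7: rhs = 20, matching y values: none (0 points).
  x = 8: rhs = 19, matching y values: none (0 points).
  x = 9: rhs = 20, matching y values: none (0 points).
  x = 10: rhs = 6, matching y values: 11, 12 (2 points).
  x = 11: rhs = 6, matching y values: 11, 12 (2 points).
  x = 12: rhs = 3, matching y values: 7, 16 (2 points).
  x = 13: rhs = 3, matching y values: 7, 16 (2 points).
  x = 14: rhs = 12, matching y values: 9, 14 (2 points).
  x = 15: rhs = 13, matching y values: 6, 17 (2 points).
  x = 16: rhs = 12, matching y values: 9, 14 (2 points).
  x = 17: rhs = 15, matching y values: none (0 points).
  x = 18: rhs = 5, matching y values: none (0 points).
  x = 19: rhs = 11, matching y values: none (0 points).
  x = 20: rhs = 16, matching y values: 4, 19 (2 points).
  x = 21: rhs = 3, matching y values: 7, 16 (2 points).
  x = 22: rhs = 1, matching y values: 1, 22 (2 points).
Total affine count: 30.
Full point count |E(F_23)| = 30 + 1 = 31.
Hasse bound: |31 − (23+1)| = |7| = 7 ≤ 2√23 ≈ 9.5917 ✓.


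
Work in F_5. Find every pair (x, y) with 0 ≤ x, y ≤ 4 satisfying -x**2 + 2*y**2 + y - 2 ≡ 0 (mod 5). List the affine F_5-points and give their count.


Affine F_5-points: {(1, 1), (2, 3), (2, 4), (3, 3), (3, 4), (4, 1)}; count = 6.

For each of the 25 pairs (x, y) ∈ F_5², evaluate f(x, y) mod 5. Record the zeros.
  x = 0: [0↦3, 1↦1, 2↦3, 3↦4, 4↦4]  zeros at y ∈ ∅
  x = 1: [0↦2, 1↦0, 2↦2, 3↦3, 4↦3]  zeros at y ∈ {1}
  x = 2: [0↦4, 1↦2, 2↦4, 3↦0, 4↦0]  zeros at y ∈ {3, 4}
  x = 3: [0↦4, 1↦2, 2↦4, 3↦0, 4↦0]  zeros at y ∈ {3, 4}
  x = 4: [0↦2, 1↦0, 2↦2, 3↦3, 4↦3]  zeros at y ∈ {1}
Collecting zeros: affine points = {(1, 1), (2, 3), (2, 4), (3, 3), (3, 4), (4, 1)}.
Total count |C(F_5)_aff| = 6.


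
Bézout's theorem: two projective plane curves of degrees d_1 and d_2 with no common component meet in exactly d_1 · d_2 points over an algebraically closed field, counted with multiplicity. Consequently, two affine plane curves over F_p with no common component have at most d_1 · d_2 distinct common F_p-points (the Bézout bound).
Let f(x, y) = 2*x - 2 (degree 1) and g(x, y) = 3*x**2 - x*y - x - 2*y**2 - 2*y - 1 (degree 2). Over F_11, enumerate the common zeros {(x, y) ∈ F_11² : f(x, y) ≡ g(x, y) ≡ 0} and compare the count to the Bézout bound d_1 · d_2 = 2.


Common zeros: ∅; count = 0; Bézout bound = 2.

deg(f) = 1, deg(g) = 2, so Bézout bound = 2.
Scan x ∈ F_11. For each x, list the y ∈ F_11 with f(x, y) ≡ 0 and those with g(x, y) ≡ 0 (mod 11); the common zeros in that column are the intersection.
  x = 0: f ≡ 0 at y ∈ ∅; g ≡ 0 at y ∈ ∅; common: ∅.
  x = 1: f ≡ 0 at y ∈ {0, 1, 2, 3, 4, 5, 6, 7, 8, 9, 10}; g ≡ 0 at y ∈ ∅; common: ∅.
  x = 2: f ≡ 0 at y ∈ ∅; g ≡ 0 at y ∈ {10}; common: ∅.
  x = 3: f ≡ 0 at y ∈ ∅; g ≡ 0 at y ∈ {7}; common: ∅.
  x = 4: f ≡ 0 at y ∈ ∅; g ≡ 0 at y ∈ ∅; common: ∅.
  x = 5: f ≡ 0 at y ∈ ∅; g ≡ 0 at y ∈ ∅; common: ∅.
  x = 6: f ≡ 0 at y ∈ ∅; g ≡ 0 at y ∈ {2, 5}; common: ∅.
  x = 7: f ≡ 0 at y ∈ ∅; g ≡ 0 at y ∈ {5, 7}; common: ∅.
  x = 8: f ≡ 0 at y ∈ ∅; g ≡ 0 at y ∈ ∅; common: ∅.
  x = 9: f ≡ 0 at y ∈ ∅; g ≡ 0 at y ∈ {1, 10}; common: ∅.
  x = 10: f ≡ 0 at y ∈ ∅; g ≡ 0 at y ∈ {1, 4}; common: ∅.
Collecting: common zeros = ∅, so the count is 0.
Comparison with the Bézout bound: 0 ≤ 2 = deg(f)·deg(g), as expected for curves with no common component (the affine F_11-count falls short of the bound because intersections may lie at infinity, over extension fields, or carry multiplicity).


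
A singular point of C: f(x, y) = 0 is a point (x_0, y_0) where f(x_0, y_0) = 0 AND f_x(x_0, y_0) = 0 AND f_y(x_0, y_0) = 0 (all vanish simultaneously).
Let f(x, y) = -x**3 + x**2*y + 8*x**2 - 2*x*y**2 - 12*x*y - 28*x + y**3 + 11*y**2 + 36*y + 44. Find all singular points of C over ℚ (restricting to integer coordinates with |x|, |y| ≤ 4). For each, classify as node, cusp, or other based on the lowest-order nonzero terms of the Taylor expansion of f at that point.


Singular points: {(2, -2)}; classification: cusp.

Compute partial derivatives:
  f_x = -3*x**2 + 2*x*y + 16*x - 2*y**2 - 12*y - 28.
  f_y = x**2 - 4*x*y - 12*x + 3*y**2 + 22*y + 36.
Scan x_0 ∈ {−4, ..., 4}. For each x_0, f_y(x_0, y) is a polynomial in y; find its integer roots y ∈ {−4, ..., 4}, then test f_x and f at those candidates.
  x = -4: f_y(-4, y) = 3*y**2 + 38*y + 100; no integer root y with |y| ≤ 4.
  x = -3: f_y(-3, y) = 3*y**2 + 34*y + 81; no integer root y with |y| ≤ 4.
  x = -2: f_y(-2, y) = 3*y**2 + 30*y + 64; no integer root y with |y| ≤ 4.
  x = -1: f_y(-1, y) = 3*y**2 + 26*y + 49; no integer root y with |y| ≤ 4.
  x = 0: f_y(0, y) = 3*y**2 + 22*y + 36; no integer root y with |y| ≤ 4.
  x = 1: f_y(1, y) = 3*y**2 + 18*y + 25; no integer root y with |y| ≤ 4.
  x = 2: f_y(2, y) = 3*y**2 + 14*y + 16; vanishes at y ∈ {-2}. (2, -2): f_x = 0, f = 0 — SINGULAR.
  x = 3: f_y(3, y) = 3*y**2 + 10*y + 9; no integer root y with |y| ≤ 4.
  x = 4: f_y(4, y) = 3*y**2 + 6*y + 4; no integer root y with |y| ≤ 4.
Only singular point on the grid: (2, -2).
Classify: substitute x = 2 + u, y = -2 + v and expand: f = -u**3 + u**2*v - 2*u*v**2 + v**3 + v**2.
No constant or linear terms (consistent with a singular point). Quadratic part: v**2. Cubic part: -u**3 + u**2*v - 2*u*v**2 + v**3.
The quadratic part v**2 is a perfect square, so there is a single (double) tangent line v = 0, i.e. y = -2. Restricting the cubic part to that line (v = 0) leaves -u**3 ≠ 0, so f is not divisible by v and the branch is v² ≈ u**3 to lowest order — this is a cusp.
Classification: cusp.


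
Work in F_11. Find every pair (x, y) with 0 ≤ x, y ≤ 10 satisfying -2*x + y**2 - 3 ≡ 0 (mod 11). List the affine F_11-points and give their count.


Affine F_11-points: {(0, 5), (0, 6), (1, 4), (1, 7), (3, 3), (3, 8), (4, 0), (6, 2), (6, 9), (10, 1), (10, 10)}; count = 11.

For each of the 121 pairs (x, y) ∈ F_11², evaluate f(x, y) mod 11. Record the zeros.
  x = 0: [0↦8, 1↦9, 2↦1, 3↦6, 4↦2, 5↦0, 6↦0, 7↦2, 8↦6, 9↦1, 10↦9]  zeros at y ∈ {5, 6}
  x = 1: [0↦6, 1↦7, 2↦10, 3↦4, 4↦0, 5↦9, 6↦9, 7↦0, 8↦4, 9↦10, 10↦7]  zeros at y ∈ {4, 7}
  x = 2: [0↦4, 1↦5, 2↦8, 3↦2, 4↦9, 5↦7, 6↦7, 7↦9, 8↦2, 9↦8, 10↦5]  zeros at y ∈ ∅
  x = 3: [0↦2, 1↦3, 2↦6, 3↦0, 4↦7, 5↦5, 6↦5, 7↦7, 8↦0, 9↦6, 10↦3]  zeros at y ∈ {3, 8}
  x = 4: [0↦0, 1↦1, 2↦4, 3↦9, 4↦5, 5↦3, 6↦3, 7↦5, 8↦9, 9↦4, 10↦1]  zeros at y ∈ {0}
  x = 5: [0↦9, 1↦10, 2↦2, 3↦7, 4↦3, 5↦1, 6↦1, 7↦3, 8↦7, 9↦2, 10↦10]  zeros at y ∈ ∅
  x = 6: [0↦7, 1↦8, 2↦0, 3↦5, 4↦1, 5↦10, 6↦10, 7↦1, 8↦5, 9↦0, 10↦8]  zeros at y ∈ {2, 9}
  x = 7: [0↦5, 1↦6, 2↦9, 3↦3, 4↦10, 5↦8, 6↦8, 7↦10, 8↦3, 9↦9, 10↦6]  zeros at y ∈ ∅
  x = 8: [0↦3, 1↦4, 2↦7, 3↦1, 4↦8, 5↦6, 6↦6, 7↦8, 8↦1, 9↦7, 10↦4]  zeros at y ∈ ∅
  x = 9: [0↦1, 1↦2, 2↦5, 3↦10, 4↦6, 5↦4, 6↦4, 7↦6, 8↦10, 9↦5, 10↦2]  zeros at y ∈ ∅
  x = 10: [0↦10, 1↦0, 2↦3, 3↦8, 4↦4, 5↦2, 6↦2, 7↦4, 8↦8, 9↦3, 10↦0]  zeros at y ∈ {1, 10}
Collecting zeros: affine points = {(0, 5), (0, 6), (1, 4), (1, 7), (3, 3), (3, 8), (4, 0), (6, 2), (6, 9), (10, 1), (10, 10)}.
Total count |C(F_11)_aff| = 11.


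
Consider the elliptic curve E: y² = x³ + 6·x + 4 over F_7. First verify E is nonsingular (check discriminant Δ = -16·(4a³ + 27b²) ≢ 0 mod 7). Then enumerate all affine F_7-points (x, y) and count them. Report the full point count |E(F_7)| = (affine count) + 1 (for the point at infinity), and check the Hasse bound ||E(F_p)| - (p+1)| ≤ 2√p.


Affine points = {(0, 2), (0, 5), (1, 2), (1, 5), (3, 0), (4, 1), (4, 6), (6, 2), (6, 5)}; affine count = 9; |E(F_7)| = 10.

Discriminant check: Δ ∝ 4a³ + 27b² = 4·6³ + 27·4² = 4·216 + 27·16 ≡ 1 (mod 7). Nonzero ⇒ E is nonsingular.
For each x ∈ F_7, compute rhs = x³ + 6·x + 4 mod 7, then count y ∈ F_7 with y² ≡ rhs.
  x = 0: rhs = 4, matching y values: 2, 5 (2 points).
  x = 1: rhs = 4, matching y values: 2, 5 (2 points).
  x = 2: rhs = 3, matching y values: none (0 points).
  x = 3: rhs = 0, matching y values: 0 (1 points).
  x = 4: rhs = 1, matching y values: 1, 6 (2 points).
  x = 5: rhs = 5, matching y values: none (0 points).
  x = 6: rhs = 4, matching y values: 2, 5 (2 points).
Total affine count: 9.
Full point count |E(F_7)| = 9 + 1 = 10.
Hasse bound: |10 − (7+1)| = |2| = 2 ≤ 2√7 ≈ 5.2915 ✓.


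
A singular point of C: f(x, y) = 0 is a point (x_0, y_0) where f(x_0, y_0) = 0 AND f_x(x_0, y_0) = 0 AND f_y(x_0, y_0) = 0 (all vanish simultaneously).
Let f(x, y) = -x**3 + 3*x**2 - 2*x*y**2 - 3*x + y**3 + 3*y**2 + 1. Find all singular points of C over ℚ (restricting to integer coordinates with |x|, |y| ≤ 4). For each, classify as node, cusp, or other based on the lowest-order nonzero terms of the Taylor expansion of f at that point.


Singular points: {(1, 0)}; classification: cusp.

Compute partial derivatives:
  f_x = -3*x**2 + 6*x - 2*y**2 - 3.
  f_y = -4*x*y + 3*y**2 + 6*y.
Scan x_0 ∈ {−4, ..., 4}. For each x_0, f_y(x_0, y) is a polynomial in y; find its integer roots y ∈ {−4, ..., 4}, then test f_x and f at those candidates.
  x = -4: f_y(-4, y) = 3*y**2 + 22*y; vanishes at y ∈ {0}. (-4, 0): f_x = -75 ≠ 0.
  x = -3: f_y(-3, y) = 3*y**2 + 18*y; vanishes at y ∈ {0}. (-3, 0): f_x = -48 ≠ 0.
  x = -2: f_y(-2, y) = 3*y**2 + 14*y; vanishes at y ∈ {0}. (-2, 0): f_x = -27 ≠ 0.
  x = -1: f_y(-1, y) = 3*y**2 + 10*y; vanishes at y ∈ {0}. (-1, 0): f_x = -12 ≠ 0.
  x = 0: f_y(0, y) = 3*y**2 + 6*y; vanishes at y ∈ {-2, 0}. (0, -2): f_x = -11 ≠ 0; (0, 0): f_x = -3 ≠ 0.
  x = 1: f_y(1, y) = 3*y**2 + 2*y; vanishes at y ∈ {0}. (1, 0): f_x = 0, f = 0 — SINGULAR.
  x = 2: f_y(2, y) = 3*y**2 - 2*y; vanishes at y ∈ {0}. (2, 0): f_x = -3 ≠ 0.
  x = 3: f_y(3, y) = 3*y**2 - 6*y; vanishes at y ∈ {0, 2}. (3, 0): f_x = -12 ≠ 0; (3, 2): f_x = -20 ≠ 0.
  x = 4: f_y(4, y) = 3*y**2 - 10*y; vanishes at y ∈ {0}. (4, 0): f_x = -27 ≠ 0.
Only singular point on the grid: (1, 0).
Classify: substitute x = 1 + u, y = 0 + v and expand: f = -u**3 - 2*u*v**2 + v**3 + v**2.
No constant or linear terms (consistent with a singular point). Quadratic part: v**2. Cubic part: -u**3 - 2*u*v**2 + v**3.
The quadratic part v**2 is a perfect square, so there is a single (double) tangent line v = 0, i.e. y = 0. Restricting the cubic part to that line (v = 0) leaves -u**3 ≠ 0, so f is not divisible by v and the branch is v² ≈ u**3 to lowest order — this is a cusp.
Classification: cusp.


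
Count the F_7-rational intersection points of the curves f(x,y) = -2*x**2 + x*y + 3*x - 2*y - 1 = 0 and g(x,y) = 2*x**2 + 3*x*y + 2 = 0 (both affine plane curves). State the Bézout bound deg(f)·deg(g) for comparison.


Common zeros: ∅; count = 0; Bézout bound = 4.

deg(f) = 2, deg(g) = 2, so Bézout bound = 4.
Scan x ∈ F_7. For each x, list the y ∈ F_7 with f(x, y) ≡ 0 and those with g(x, y) ≡ 0 (mod 7); the common zeros in that column are the intersection.
  x = 0: f ≡ 0 at y ∈ {3}; g ≡ 0 at y ∈ ∅; common: ∅.
  x = 1: f ≡ 0 at y ∈ {0}; g ≡ 0 at y ∈ {1}; common: ∅.
  x = 2: f ≡ 0 at y ∈ ∅; g ≡ 0 at y ∈ {3}; common: ∅.
  x = 3: f ≡ 0 at y ∈ {3}; g ≡ 0 at y ∈ {4}; common: ∅.
  x = 4: f ≡ 0 at y ∈ {0}; g ≡ 0 at y ∈ {3}; common: ∅.
  x = 5: f ≡ 0 at y ∈ {5}; g ≡ 0 at y ∈ {4}; common: ∅.
  x = 6: f ≡ 0 at y ∈ {5}; g ≡ 0 at y ∈ {6}; common: ∅.
Collecting: common zeros = ∅, so the count is 0.
Comparison with the Bézout bound: 0 ≤ 4 = deg(f)·deg(g), as expected for curves with no common component (the affine F_7-count falls short of the bound because intersections may lie at infinity, over extension fields, or carry multiplicity).


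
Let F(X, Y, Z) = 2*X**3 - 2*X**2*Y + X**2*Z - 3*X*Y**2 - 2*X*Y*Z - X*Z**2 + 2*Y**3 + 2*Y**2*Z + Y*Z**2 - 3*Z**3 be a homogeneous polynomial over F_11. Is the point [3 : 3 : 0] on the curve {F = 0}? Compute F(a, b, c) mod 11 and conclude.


F(3,3,0) ≡ 6 (mod 11); P is NOT on the curve.

Evaluate F(3, 3, 0) term-by-term (mod 11).
  2*X**3 ↦ 2·27·1·1 = 54
  -2*X**2*Y ↦ -2·9·3·1 = -54
  X**2*Z ↦ 1·9·1·0 = 0
  -3*X*Y**2 ↦ -3·3·9·1 = -81
  -2*X*Y*Z ↦ -2·3·3·0 = 0
  -X*Z**2 ↦ -1·3·1·0 = 0
  2*Y**3 ↦ 2·1·27·1 = 54
  2*Y**2*Z ↦ 2·1·9·0 = 0
  Y*Z**2 ↦ 1·1·3·0 = 0
  -3*Z**3 ↦ -3·1·1·0 = 0
Sum: F(3, 3, 0) = (54) + (-54) + (0) + (-81) + (0) + (0) + (54) + (0) + (0) + (0) = -27.
Reducing mod 11: -27 ≡ 6 (mod 11).
Since F(a, b, c) ≡ 6 ≠ 0 (mod 11), P does NOT lie on the curve.


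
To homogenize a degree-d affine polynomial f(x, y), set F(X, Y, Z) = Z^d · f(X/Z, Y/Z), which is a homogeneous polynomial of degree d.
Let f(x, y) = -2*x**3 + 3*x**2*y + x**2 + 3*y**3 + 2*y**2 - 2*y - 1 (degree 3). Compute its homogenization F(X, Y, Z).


F(X, Y, Z) = -2*X**3 + 3*X**2*Y + X**2*Z + 3*Y**3 + 2*Y**2*Z - 2*Y*Z**2 - Z**3

deg(f) = 3.
Substitute x = X/Z, y = Y/Z into f, then multiply by Z^3.
  monomial -2·x^3·y^0 ↦ -2·X^3·Y^0·Z^0.
  monomial 3·x^2·y^1 ↦ 3·X^2·Y^1·Z^0.
  monomial 1·x^2·y^0 ↦ 1·X^2·Y^0·Z^1.
  monomial 3·x^0·y^3 ↦ 3·X^0·Y^3·Z^0.
  monomial 2·x^0·y^2 ↦ 2·X^0·Y^2·Z^1.
  monomial -2·x^0·y^1 ↦ -2·X^0·Y^1·Z^2.
  monomial -1·x^0·y^0 ↦ -1·X^0·Y^0·Z^3.
Collecting: F(X, Y, Z) = -2*X**3 + 3*X**2*Y + X**2*Z + 3*Y**3 + 2*Y**2*Z - 2*Y*Z**2 - Z**3.


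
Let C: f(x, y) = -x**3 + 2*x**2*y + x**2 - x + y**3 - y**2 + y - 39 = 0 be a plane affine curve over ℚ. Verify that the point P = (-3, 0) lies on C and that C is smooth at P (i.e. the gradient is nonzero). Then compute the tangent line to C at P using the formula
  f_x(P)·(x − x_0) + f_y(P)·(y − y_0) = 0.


Tangent line at P: -34*x + 19*y - 102 = 0.

Step 1: f(-3, 0) = 0, so P lies on C.
Step 2: partial derivatives
  f_x(x, y) = -3*x**2 + 4*x*y + 2*x - 1, f_y(x, y) = 2*x**2 + 3*y**2 - 2*y + 1.
  f_x(P) = -34, f_y(P) = 19 (gradient nonzero, so P is smooth).
Step 3: tangent line at P: -34·(x − -3) + 19·(y − 0) = 0.
Expanding: -34*x + 19*y - 102 = 0.


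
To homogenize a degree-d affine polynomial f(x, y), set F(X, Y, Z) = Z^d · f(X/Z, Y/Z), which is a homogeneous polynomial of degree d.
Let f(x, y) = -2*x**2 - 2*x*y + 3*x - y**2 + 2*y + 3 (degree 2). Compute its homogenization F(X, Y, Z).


F(X, Y, Z) = -2*X**2 - 2*X*Y + 3*X*Z - Y**2 + 2*Y*Z + 3*Z**2

deg(f) = 2.
Substitute x = X/Z, y = Y/Z into f, then multiply by Z^2.
  monomial -2·x^2·y^0 ↦ -2·X^2·Y^0·Z^0.
  monomial -2·x^1·y^1 ↦ -2·X^1·Y^1·Z^0.
  monomial 3·x^1·y^0 ↦ 3·X^1·Y^0·Z^1.
  monomial -1·x^0·y^2 ↦ -1·X^0·Y^2·Z^0.
  monomial 2·x^0·y^1 ↦ 2·X^0·Y^1·Z^1.
  monomial 3·x^0·y^0 ↦ 3·X^0·Y^0·Z^2.
Collecting: F(X, Y, Z) = -2*X**2 - 2*X*Y + 3*X*Z - Y**2 + 2*Y*Z + 3*Z**2.


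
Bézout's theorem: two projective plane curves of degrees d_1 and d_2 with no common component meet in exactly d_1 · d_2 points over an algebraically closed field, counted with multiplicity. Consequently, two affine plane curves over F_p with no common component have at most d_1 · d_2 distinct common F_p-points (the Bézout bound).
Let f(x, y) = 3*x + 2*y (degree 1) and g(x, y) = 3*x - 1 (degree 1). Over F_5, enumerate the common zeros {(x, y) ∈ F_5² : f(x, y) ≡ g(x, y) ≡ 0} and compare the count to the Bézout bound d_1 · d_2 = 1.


Common zeros: {(2, 2)}; count = 1; Bézout bound = 1.

deg(f) = 1, deg(g) = 1, so Bézout bound = 1.
Scan x ∈ F_5. For each x, list the y ∈ F_5 with f(x, y) ≡ 0 and those with g(x, y) ≡ 0 (mod 5); the common zeros in that column are the intersection.
  x = 0: f ≡ 0 at y ∈ {0}; g ≡ 0 at y ∈ ∅; common: ∅.
  x = 1: f ≡ 0 at y ∈ {1}; g ≡ 0 at y ∈ ∅; common: ∅.
  x = 2: f ≡ 0 at y ∈ {2}; g ≡ 0 at y ∈ {0, 1, 2, 3, 4}; common: {2}.
  x = 3: f ≡ 0 at y ∈ {3}; g ≡ 0 at y ∈ ∅; common: ∅.
  x = 4: f ≡ 0 at y ∈ {4}; g ≡ 0 at y ∈ ∅; common: ∅.
Collecting: common zeros = {(2, 2)}, so the count is 1.
Comparison with the Bézout bound: 1 ≤ 1 = deg(f)·deg(g), as expected for curves with no common component (the bound is attained).


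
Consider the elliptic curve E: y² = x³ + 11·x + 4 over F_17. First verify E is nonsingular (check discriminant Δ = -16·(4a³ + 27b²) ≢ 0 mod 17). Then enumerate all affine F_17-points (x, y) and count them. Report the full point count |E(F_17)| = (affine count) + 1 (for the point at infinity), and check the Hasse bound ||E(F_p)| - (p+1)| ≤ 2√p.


Affine points = {(0, 2), (0, 15), (1, 4), (1, 13), (2, 0), (3, 8), (3, 9), (7, 4), (7, 13), (8, 3), (8, 14), (9, 4), (9, 13), (10, 3), (10, 14), (13, 7), (13, 10), (15, 5), (15, 12), (16, 3), (16, 14)}; affine count = 21; |E(F_17)| = 22.

Discriminant check: Δ ∝ 4a³ + 27b² = 4·11³ + 27·4² = 4·1331 + 27·16 ≡ 10 (mod 17). Nonzero ⇒ E is nonsingular.
For each x ∈ F_17, compute rhs = x³ + 11·x + 4 mod 17, then count y ∈ F_17 with y² ≡ rhs.
  x = 0: rhs = 4, matching y values: 2, 15 (2 points).
  x = 1: rhs = 16, matching y values: 4, 13 (2 points).
  x = 2: rhs = 0, matching y values: 0 (1 points).
  x = 3: rhs = 13, matching y values: 8, 9 (2 points).
  x = 4: rhs = 10, matching y values: none (0 points).
  x = 5: rhs = 14, matching y values: none (0 points).
  x = 6: rhs = 14, matching y values: none (0 points).
  x = 7: rhs = 16, matching y values: 4, 13 (2 points).
  x = 8: rhs = 9, matching y values: 3, 14 (2 points).
  x = 9: rhs = 16, matching y values: 4, 13 (2 points).
  x = 10: rhs = 9, matching y values: 3, 14 (2 points).
  x = 11: rhs = 11, matching y values: none (0 points).
  x = 12: rhs = 11, matching y values: none (0 points).
  x = 13: rhs = 15, matching y values: 7, 10 (2 points).
  x = 14: rhs = 12, matching y values: none (0 points).
  x = 15: rhs = 8, matching y values: 5, 12 (2 points).
  x = 16: rhs = 9, matching y values: 3, 14 (2 points).
Total affine count: 21.
Full point count |E(F_17)| = 21 + 1 = 22.
Hasse bound: |22 − (17+1)| = |4| = 4 ≤ 2√17 ≈ 8.2462 ✓.


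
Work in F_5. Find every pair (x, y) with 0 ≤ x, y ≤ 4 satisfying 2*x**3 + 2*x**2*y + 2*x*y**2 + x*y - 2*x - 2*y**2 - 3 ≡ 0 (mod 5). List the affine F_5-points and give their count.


Affine F_5-points: {(0, 1), (0, 4), (1, 1), (3, 0), (3, 1)}; count = 5.

For each of the 25 pairs (x, y) ∈ F_5², evaluate f(x, y) mod 5. Record the zeros.
  x = 0: [0↦2, 1↦0, 2↦4, 3↦4, 4↦0]  zeros at y ∈ {1, 4}
  x = 1: [0↦2, 1↦0, 2↦3, 3↦1, 4↦4]  zeros at y ∈ {1}
  x = 2: [0↦4, 1↦1, 2↦2, 3↦2, 4↦1]  zeros at y ∈ ∅
  x = 3: [0↦0, 1↦0, 2↦3, 3↦4, 4↦3]  zeros at y ∈ {0, 1}
  x = 4: [0↦2, 1↦4, 2↦3, 3↦4, 4↦2]  zeros at y ∈ ∅
Collecting zeros: affine points = {(0, 1), (0, 4), (1, 1), (3, 0), (3, 1)}.
Total count |C(F_5)_aff| = 5.


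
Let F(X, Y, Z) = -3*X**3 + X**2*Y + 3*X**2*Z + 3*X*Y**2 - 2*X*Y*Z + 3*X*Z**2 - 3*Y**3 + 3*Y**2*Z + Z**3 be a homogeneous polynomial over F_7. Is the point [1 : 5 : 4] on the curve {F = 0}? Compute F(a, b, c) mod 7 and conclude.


F(1,5,4) ≡ 2 (mod 7); P is NOT on the curve.

Evaluate F(1, 5, 4) term-by-term (mod 7).
  -3*X**3 ↦ -3·1·1·1 = -3
  X**2*Y ↦ 1·1·5·1 = 5
  3*X**2*Z ↦ 3·1·1·4 = 12
  3*X*Y**2 ↦ 3·1·25·1 = 75
  -2*X*Y*Z ↦ -2·1·5·4 = -40
  3*X*Z**2 ↦ 3·1·1·16 = 48
  -3*Y**3 ↦ -3·1·125·1 = -375
  3*Y**2*Z ↦ 3·1·25·4 = 300
  Z**3 ↦ 1·1·1·64 = 64
Sum: F(1, 5, 4) = (-3) + (5) + (12) + (75) + (-40) + (48) + (-375) + (300) + (64) = 86.
Reducing mod 7: 86 ≡ 2 (mod 7).
Since F(a, b, c) ≡ 2 ≠ 0 (mod 7), P does NOT lie on the curve.


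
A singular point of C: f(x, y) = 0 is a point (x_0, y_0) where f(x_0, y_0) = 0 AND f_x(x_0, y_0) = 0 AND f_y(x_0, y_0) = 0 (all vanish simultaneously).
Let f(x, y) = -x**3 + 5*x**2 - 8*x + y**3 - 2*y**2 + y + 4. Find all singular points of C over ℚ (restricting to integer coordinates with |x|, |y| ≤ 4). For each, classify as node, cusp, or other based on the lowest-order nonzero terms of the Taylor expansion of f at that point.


Singular points: {(2, 1)}; classification: node.

Compute partial derivatives:
  f_x = -3*x**2 + 10*x - 8.
  f_y = 3*y**2 - 4*y + 1.
Scan x_0 ∈ {−4, ..., 4}. For each x_0, f_y(x_0, y) is a polynomial in y; find its integer roots y ∈ {−4, ..., 4}, then test f_x and f at those candidates.
  x = -4: f_y(-4, y) = 3*y**2 - 4*y + 1; vanishes at y ∈ {1}. (-4, 1): f_x = -96 ≠ 0.
  x = -3: f_y(-3, y) = 3*y**2 - 4*y + 1; vanishes at y ∈ {1}. (-3, 1): f_x = -65 ≠ 0.
  x = -2: f_y(-2, y) = 3*y**2 - 4*y + 1; vanishes at y ∈ {1}. (-2, 1): f_x = -40 ≠ 0.
  x = -1: f_y(-1, y) = 3*y**2 - 4*y + 1; vanishes at y ∈ {1}. (-1, 1): f_x = -21 ≠ 0.
  x = 0: f_y(0, y) = 3*y**2 - 4*y + 1; vanishes at y ∈ {1}. (0, 1): f_x = -8 ≠ 0.
  x = 1: f_y(1, y) = 3*y**2 - 4*y + 1; vanishes at y ∈ {1}. (1, 1): f_x = -1 ≠ 0.
  x = 2: f_y(2, y) = 3*y**2 - 4*y + 1; vanishes at y ∈ {1}. (2, 1): f_x = 0, f = 0 — SINGULAR.
  x = 3: f_y(3, y) = 3*y**2 - 4*y + 1; vanishes at y ∈ {1}. (3, 1): f_x = -5 ≠ 0.
  x = 4: f_y(4, y) = 3*y**2 - 4*y + 1; vanishes at y ∈ {1}. (4, 1): f_x = -16 ≠ 0.
Only singular point on the grid: (2, 1).
Classify: substitute x = 2 + u, y = 1 + v and expand: f = -u**3 - u**2 + v**3 + v**2.
No constant or linear terms (consistent with a singular point). Quadratic part: -u**2 + v**2. Cubic part: -u**3 + v**3.
The quadratic part v**2 - u**2 = (v − u)(v + u) splits into two distinct linear factors, so there are two distinct tangent lines y − 1 = ±(x − 2) — this is a node (ordinary double point).
Classification: node.


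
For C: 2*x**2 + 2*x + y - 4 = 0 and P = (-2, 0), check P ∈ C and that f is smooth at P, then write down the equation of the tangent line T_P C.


Tangent line at P: -6*x + y - 12 = 0.

Step 1: f(-2, 0) = 0, so P lies on C.
Step 2: partial derivatives
  f_x(x, y) = 4*x + 2, f_y(x, y) = 1.
  f_x(P) = -6, f_y(P) = 1 (gradient nonzero, so P is smooth).
Step 3: tangent line at P: -6·(x − -2) + 1·(y − 0) = 0.
Expanding: -6*x + y - 12 = 0.


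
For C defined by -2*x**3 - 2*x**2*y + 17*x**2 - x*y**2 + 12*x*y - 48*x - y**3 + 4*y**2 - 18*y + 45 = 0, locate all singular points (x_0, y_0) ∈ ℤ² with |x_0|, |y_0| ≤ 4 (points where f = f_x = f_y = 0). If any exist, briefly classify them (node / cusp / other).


Singular points: {(3, 0)}; classification: node.

Compute partial derivatives:
  f_x = -6*x**2 - 4*x*y + 34*x - y**2 + 12*y - 48.
  f_y = -2*x**2 - 2*x*y + 12*x - 3*y**2 + 8*y - 18.
Scan x_0 ∈ {−4, ..., 4}. For each x_0, f_y(x_0, y) is a polynomial in y; find its integer roots y ∈ {−4, ..., 4}, then test f_x and f at those candidates.
  x = -4: f_y(-4, y) = -3*y**2 + 16*y - 98; no integer root y with |y| ≤ 4.
  x = -3: f_y(-3, y) = -3*y**2 + 14*y - 72; no integer root y with |y| ≤ 4.
  x = -2: f_y(-2, y) = -3*y**2 + 12*y - 50; no integer root y with |y| ≤ 4.
  x = -1: f_y(-1, y) = -3*y**2 + 10*y - 32; no integer root y with |y| ≤ 4.
  x = 0: f_y(0, y) = -3*y**2 + 8*y - 18; no integer root y with |y| ≤ 4.
  x = 1: f_y(1, y) = -3*y**2 + 6*y - 8; no integer root y with |y| ≤ 4.
  x = 2: f_y(2, y) = -3*y**2 + 4*y - 2; no integer root y with |y| ≤ 4.
  x = 3: f_y(3, y) = -3*y**2 + 2*y; vanishes at y ∈ {0}. (3, 0): f_x = 0, f = 0 — SINGULAR.
  x = 4: f_y(4, y) = -3*y**2 - 2; no integer root y with |y| ≤ 4.
Only singular point on the grid: (3, 0).
Classify: substitute x = 3 + u, y = 0 + v and expand: f = -2*u**3 - 2*u**2*v - u**2 - u*v**2 - v**3 + v**2.
No constant or linear terms (consistent with a singular point). Quadratic part: -u**2 + v**2. Cubic part: -2*u**3 - 2*u**2*v - u*v**2 - v**3.
The quadratic part v**2 - u**2 = (v − u)(v + u) splits into two distinct linear factors, so there are two distinct tangent lines y − 0 = ±(x − 3) — this is a node (ordinary double point).
Classification: node.


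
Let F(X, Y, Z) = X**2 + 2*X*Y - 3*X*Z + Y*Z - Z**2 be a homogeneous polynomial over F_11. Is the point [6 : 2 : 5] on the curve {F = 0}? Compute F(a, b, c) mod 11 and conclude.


F(6,2,5) ≡ 10 (mod 11); P is NOT on the curve.

Evaluate F(6, 2, 5) term-by-term (mod 11).
  X**2 ↦ 1·36·1·1 = 36
  2*X*Y ↦ 2·6·2·1 = 24
  -3*X*Z ↦ -3·6·1·5 = -90
  Y*Z ↦ 1·1·2·5 = 10
  -Z**2 ↦ -1·1·1·25 = -25
Sum: F(6, 2, 5) = (36) + (24) + (-90) + (10) + (-25) = -45.
Reducing mod 11: -45 ≡ 10 (mod 11).
Since F(a, b, c) ≡ 10 ≠ 0 (mod 11), P does NOT lie on the curve.


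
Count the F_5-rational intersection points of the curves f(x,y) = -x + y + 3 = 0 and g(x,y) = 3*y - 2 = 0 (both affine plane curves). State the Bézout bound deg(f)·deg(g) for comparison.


Common zeros: {(2, 4)}; count = 1; Bézout bound = 1.

deg(f) = 1, deg(g) = 1, so Bézout bound = 1.
Scan x ∈ F_5. For each x, list the y ∈ F_5 with f(x, y) ≡ 0 and those with g(x, y) ≡ 0 (mod 5); the common zeros in that column are the intersection.
  x = 0: f ≡ 0 at y ∈ {2}; g ≡ 0 at y ∈ {4}; common: ∅.
  x = 1: f ≡ 0 at y ∈ {3}; g ≡ 0 at y ∈ {4}; common: ∅.
  x = 2: f ≡ 0 at y ∈ {4}; g ≡ 0 at y ∈ {4}; common: {4}.
  x = 3: f ≡ 0 at y ∈ {0}; g ≡ 0 at y ∈ {4}; common: ∅.
  x = 4: f ≡ 0 at y ∈ {1}; g ≡ 0 at y ∈ {4}; common: ∅.
Collecting: common zeros = {(2, 4)}, so the count is 1.
Comparison with the Bézout bound: 1 ≤ 1 = deg(f)·deg(g), as expected for curves with no common component (the bound is attained).


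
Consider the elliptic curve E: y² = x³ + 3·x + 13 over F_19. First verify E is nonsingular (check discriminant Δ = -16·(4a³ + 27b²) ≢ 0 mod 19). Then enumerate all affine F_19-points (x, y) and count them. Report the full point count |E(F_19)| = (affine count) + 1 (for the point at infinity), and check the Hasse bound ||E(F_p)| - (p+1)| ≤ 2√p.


Affine points = {(1, 6), (1, 13), (3, 7), (3, 12), (5, 1), (5, 18), (6, 0), (7, 4), (7, 15), (8, 6), (8, 13), (9, 3), (9, 16), (10, 6), (10, 13), (11, 3), (11, 16), (13, 8), (13, 11), (14, 5), (14, 14), (18, 3), (18, 16)}; affine count = 23; |E(F_19)| = 24.

Discriminant check: Δ ∝ 4a³ + 27b² = 4·3³ + 27·13² = 4·27 + 27·169 ≡ 16 (mod 19). Nonzero ⇒ E is nonsingular.
For each x ∈ F_19, compute rhs = x³ + 3·x + 13 mod 19, then count y ∈ F_19 with y² ≡ rhs.
  x = 0: rhs = 13, matching y values: none (0 points).
  x = 1: rhs = 17, matching y values: 6, 13 (2 points).
  x = 2: rhs = 8, matching y values: none (0 points).
  x = 3: rhs = 11, matching y values: 7, 12 (2 points).
  x = 4: rhs = 13, matching y values: none (0 points).
  x = 5: rhs = 1, matching y values: 1, 18 (2 points).
  x = 6: rhs = 0, matching y values: 0 (1 points).
  x = 7: rhs = 16, matching y values: 4, 15 (2 points).
  x = 8: rhs = 17, matching y values: 6, 13 (2 points).
  x = 9: rhs = 9, matching y values: 3, 16 (2 points).
  x = 10: rhs = 17, matching y values: 6, 13 (2 points).
  x = 11: rhs = 9, matching y values: 3, 16 (2 points).
  x = 12: rhs = 10, matching y values: none (0 points).
  x = 13: rhs = 7, matching y values: 8, 11 (2 points).
  x = 14: rhs = 6, matching y values: 5, 14 (2 points).
  x = 15: rhs = 13, matching y values: none (0 points).
  x = 16: rhs = 15, matching y values: none (0 points).
  x = 17: rhs = 18, matching y values: none (0 points).
  x = 18: rhs = 9, matching y values: 3, 16 (2 points).
Total affine count: 23.
Full point count |E(F_19)| = 23 + 1 = 24.
Hasse bound: |24 − (19+1)| = |4| = 4 ≤ 2√19 ≈ 8.7178 ✓.


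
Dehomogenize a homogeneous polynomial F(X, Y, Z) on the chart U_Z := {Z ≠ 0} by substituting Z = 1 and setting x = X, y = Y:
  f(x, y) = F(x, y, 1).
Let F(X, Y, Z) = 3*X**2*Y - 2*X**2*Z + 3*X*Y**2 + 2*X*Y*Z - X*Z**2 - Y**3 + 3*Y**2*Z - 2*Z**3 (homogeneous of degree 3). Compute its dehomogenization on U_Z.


f(x, y) = 3*x**2*y - 2*x**2 + 3*x*y**2 + 2*x*y - x - y**3 + 3*y**2 - 2

On U_Z we set Z = 1. Each monomial c·X^i·Y^j·Z^k in F becomes c·x^i·y^j·1^k = c·x^i·y^j.
Substituting Z = 1: F(X, Y, 1) = 3*x**2*y - 2*x**2 + 3*x*y**2 + 2*x*y - x - y**3 + 3*y**2 - 2.
Note: deg(f) ≤ deg(F) = 3; strict inequality happens when F is divisible by Z (lost terms).


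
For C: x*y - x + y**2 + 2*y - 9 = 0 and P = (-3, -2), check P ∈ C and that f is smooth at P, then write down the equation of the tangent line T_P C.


Tangent line at P: -3*x - 5*y - 19 = 0.

Step 1: f(-3, -2) = 0, so P lies on C.
Step 2: partial derivatives
  f_x(x, y) = y - 1, f_y(x, y) = x + 2*y + 2.
  f_x(P) = -3, f_y(P) = -5 (gradient nonzero, so P is smooth).
Step 3: tangent line at P: -3·(x − -3) + -5·(y − -2) = 0.
Expanding: -3*x - 5*y - 19 = 0.


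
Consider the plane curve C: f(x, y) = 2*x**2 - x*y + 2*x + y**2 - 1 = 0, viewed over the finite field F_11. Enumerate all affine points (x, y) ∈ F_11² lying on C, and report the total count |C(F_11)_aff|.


Affine F_11-points: {(0, 1), (0, 10), (1, 6), (2, 0), (2, 2), (3, 5), (3, 9), (4, 5), (4, 10), (5, 1), (5, 4), (6, 8), (6, 9), (7, 3), (7, 4), (8, 0), (8, 8), (9, 2), (9, 7), (10, 3), (10, 7)}; count = 21.

For each of the 121 pairs (x, y) ∈ F_11², evaluate f(x, y) mod 11. Record the zeros.
  x = 0: [0↦10, 1↦0, 2↦3, 3↦8, 4↦4, 5↦2, 6↦2, 7↦4, 8↦8, 9↦3, 10↦0]  zeros at y ∈ {1, 10}
  x = 1: [0↦3, 1↦3, 2↦5, 3↦9, 4↦4, 5↦1, 6↦0, 7↦1, 8↦4, 9↦9, 10↦5]  zeros at y ∈ {6}
  x = 2: [0↦0, 1↦10, 2↦0, 3↦3, 4↦8, 5↦4, 6↦2, 7↦2, 8↦4, 9↦8, 10↦3]  zeros at y ∈ {0, 2}
  x = 3: [0↦1, 1↦10, 2↦10, 3↦1, 4↦5, 5↦0, 6↦8, 7↦7, 8↦8, 9↦0, 10↦5]  zeros at y ∈ {5, 9}
  x = 4: [0↦6, 1↦3, 2↦2, 3↦3, 4↦6, 5↦0, 6↦7, 7↦5, 8↦5, 9↦7, 10↦0]  zeros at y ∈ {5, 10}
  x = 5: [0↦4, 1↦0, 2↦9, 3↦9, 4↦0, 5↦4, 6↦10, 7↦7, 8↦6, 9↦7, 10↦10]  zeros at y ∈ {1, 4}
  x = 6: [0↦6, 1↦1, 2↦9, 3↦8, 4↦9, 5↦1, 6↦6, 7↦2, 8↦0, 9↦0, 10↦2]  zeros at y ∈ {8, 9}
  x = 7: [0↦1, 1↦6, 2↦2, 3↦0, 4↦0, 5↦2, 6↦6, 7↦1, 8↦9, 9↦8, 10↦9]  zeros at y ∈ {3, 4}
  x = 8: [0↦0, 1↦4, 2↦10, 3↦7, 4↦6, 5↦7, 6↦10, 7↦4, 8↦0, 9↦9, 10↦9]  zeros at y ∈ {0, 8}
  x = 9: [0↦3, 1↦6, 2↦0, 3↦7, 4↦5, 5↦5, 6↦7, 7↦0, 8↦6, 9↦3, 10↦2]  zeros at y ∈ {2, 7}
  x = 10: [0↦10, 1↦1, 2↦5, 3↦0, 4↦8, 5↦7, 6↦8, 7↦0, 8↦5, 9↦1, 10↦10]  zeros at y ∈ {3, 7}
Collecting zeros: affine points = {(0, 1), (0, 10), (1, 6), (2, 0), (2, 2), (3, 5), (3, 9), (4, 5), (4, 10), (5, 1), (5, 4), (6, 8), (6, 9), (7, 3), (7, 4), (8, 0), (8, 8), (9, 2), (9, 7), (10, 3), (10, 7)}.
Total count |C(F_11)_aff| = 21.


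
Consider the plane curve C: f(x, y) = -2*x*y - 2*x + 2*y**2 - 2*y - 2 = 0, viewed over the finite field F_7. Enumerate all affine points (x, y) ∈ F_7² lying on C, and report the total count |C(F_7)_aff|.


Affine F_7-points: {(2, 5), (3, 1), (3, 3), (5, 2), (5, 4), (6, 0)}; count = 6.

For each of the 49 pairs (x, y) ∈ F_7², evaluate f(x, y) mod 7. Record the zeros.
  x = 0: [0↦5, 1↦5, 2↦2, 3↦3, 4↦1, 5↦3, 6↦2]  zeros at y ∈ ∅
  x = 1: [0↦3, 1↦1, 2↦3, 3↦2, 4↦5, 5↦5, 6↦2]  zeros at y ∈ ∅
  x = 2: [0↦1, 1↦4, 2↦4, 3↦1, 4↦2, 5↦0, 6↦2]  zeros at y ∈ {5}
  x = 3: [0↦6, 1↦0, 2↦5, 3↦0, 4↦6, 5↦2, 6↦2]  zeros at y ∈ {1, 3}
  x = 4: [0↦4, 1↦3, 2↦6, 3↦6, 4↦3, 5↦4, 6↦2]  zeros at y ∈ ∅
  x = 5: [0↦2, 1↦6, 2↦0, 3↦5, 4↦0, 5↦6, 6↦2]  zeros at y ∈ {2, 4}
  x = 6: [0↦0, 1↦2, 2↦1, 3↦4, 4↦4, 5↦1, 6↦2]  zeros at y ∈ {0}
Collecting zeros: affine points = {(2, 5), (3, 1), (3, 3), (5, 2), (5, 4), (6, 0)}.
Total count |C(F_7)_aff| = 6.


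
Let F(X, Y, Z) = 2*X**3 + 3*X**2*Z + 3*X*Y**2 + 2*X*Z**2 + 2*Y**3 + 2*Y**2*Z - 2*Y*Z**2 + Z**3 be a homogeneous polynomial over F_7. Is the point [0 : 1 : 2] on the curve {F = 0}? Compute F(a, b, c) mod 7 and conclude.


F(0,1,2) ≡ 6 (mod 7); P is NOT on the curve.

Evaluate F(0, 1, 2) term-by-term (mod 7).
  2*X**3 ↦ 2·0·1·1 = 0
  3*X**2*Z ↦ 3·0·1·2 = 0
  3*X*Y**2 ↦ 3·0·1·1 = 0
  2*X*Z**2 ↦ 2·0·1·4 = 0
  2*Y**3 ↦ 2·1·1·1 = 2
  2*Y**2*Z ↦ 2·1·1·2 = 4
  -2*Y*Z**2 ↦ -2·1·1·4 = -8
  Z**3 ↦ 1·1·1·8 = 8
Sum: F(0, 1, 2) = (0) + (0) + (0) + (0) + (2) + (4) + (-8) + (8) = 6.
Reducing mod 7: 6 ≡ 6 (mod 7).
Since F(a, b, c) ≡ 6 ≠ 0 (mod 7), P does NOT lie on the curve.


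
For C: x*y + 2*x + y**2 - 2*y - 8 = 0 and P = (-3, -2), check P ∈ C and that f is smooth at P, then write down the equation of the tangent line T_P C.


Tangent line at P: -9*y - 18 = 0.

Step 1: f(-3, -2) = 0, so P lies on C.
Step 2: partial derivatives
  f_x(x, y) = y + 2, f_y(x, y) = x + 2*y - 2.
  f_x(P) = 0, f_y(P) = -9 (gradient nonzero, so P is smooth).
Step 3: tangent line at P: 0·(x − -3) + -9·(y − -2) = 0.
Expanding: -9*y - 18 = 0.


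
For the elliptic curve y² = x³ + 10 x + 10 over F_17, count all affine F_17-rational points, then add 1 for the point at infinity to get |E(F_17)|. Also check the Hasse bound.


Affine points = {(1, 2), (1, 15), (2, 2), (2, 15), (3, 4), (3, 13), (5, 7), (5, 10), (7, 7), (7, 10), (9, 8), (9, 9), (13, 5), (13, 12), (14, 2), (14, 15), (15, 4), (15, 13), (16, 4), (16, 13)}; affine count = 20; |E(F_17)| = 21.

Discriminant check: Δ ∝ 4a³ + 27b² = 4·10³ + 27·10² = 4·1000 + 27·100 ≡ 2 (mod 17). Nonzero ⇒ E is nonsingular.
For each x ∈ F_17, compute rhs = x³ + 10·x + 10 mod 17, then count y ∈ F_17 with y² ≡ rhs.
  x = 0: rhs = 10, matching y values: none (0 points).
  x = 1: rhs = 4, matching y values: 2, 15 (2 points).
  x = 2: rhs = 4, matching y values: 2, 15 (2 points).
  x = 3: rhs = 16, matching y values: 4, 13 (2 points).
  x = 4: rhs = 12, matching y values: none (0 points).
  x = 5: rhs = 15, matching y values: 7, 10 (2 points).
  x = 6: rhs = 14, matching y values: none (0 points).
  x = 7: rhs = 15, matching y values: 7, 10 (2 points).
  x = 8: rhs = 7, matching y values: none (0 points).
  x = 9: rhs = 13, matching y values: 8, 9 (2 points).
  x = 10: rhs = 5, matching y values: none (0 points).
  x = 11: rhs = 6, matching y values: none (0 points).
  x = 12: rhs = 5, matching y values: none (0 points).
  x = 13: rhs = 8, matching y values: 5, 12 (2 points).
  x = 14: rhs = 4, matching y values: 2, 15 (2 points).
  x = 15: rhs = 16, matching y values: 4, 13 (2 points).
  x = 16: rhs = 16, matching y values: 4, 13 (2 points).
Total affine count: 20.
Full point count |E(F_17)| = 20 + 1 = 21.
Hasse bound: |21 − (17+1)| = |3| = 3 ≤ 2√17 ≈ 8.2462 ✓.


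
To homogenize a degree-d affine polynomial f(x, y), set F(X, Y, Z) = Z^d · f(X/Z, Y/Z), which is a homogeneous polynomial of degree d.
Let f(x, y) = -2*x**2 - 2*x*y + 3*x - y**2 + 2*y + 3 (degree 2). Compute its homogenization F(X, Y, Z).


F(X, Y, Z) = -2*X**2 - 2*X*Y + 3*X*Z - Y**2 + 2*Y*Z + 3*Z**2

deg(f) = 2.
Substitute x = X/Z, y = Y/Z into f, then multiply by Z^2.
  monomial -2·x^2·y^0 ↦ -2·X^2·Y^0·Z^0.
  monomial -2·x^1·y^1 ↦ -2·X^1·Y^1·Z^0.
  monomial 3·x^1·y^0 ↦ 3·X^1·Y^0·Z^1.
  monomial -1·x^0·y^2 ↦ -1·X^0·Y^2·Z^0.
  monomial 2·x^0·y^1 ↦ 2·X^0·Y^1·Z^1.
  monomial 3·x^0·y^0 ↦ 3·X^0·Y^0·Z^2.
Collecting: F(X, Y, Z) = -2*X**2 - 2*X*Y + 3*X*Z - Y**2 + 2*Y*Z + 3*Z**2.


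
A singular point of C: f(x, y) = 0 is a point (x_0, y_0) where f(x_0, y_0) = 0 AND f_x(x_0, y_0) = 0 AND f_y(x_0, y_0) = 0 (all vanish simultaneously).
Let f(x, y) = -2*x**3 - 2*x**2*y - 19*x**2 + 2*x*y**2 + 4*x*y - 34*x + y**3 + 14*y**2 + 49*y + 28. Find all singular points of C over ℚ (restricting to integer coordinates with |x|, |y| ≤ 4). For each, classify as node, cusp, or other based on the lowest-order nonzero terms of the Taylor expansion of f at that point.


Singular points: {(-2, -3)}; classification: node.

Compute partial derivatives:
  f_x = -6*x**2 - 4*x*y - 38*x + 2*y**2 + 4*y - 34.
  f_y = -2*x**2 + 4*x*y + 4*x + 3*y**2 + 28*y + 49.
Scan x_0 ∈ {−4, ..., 4}. For each x_0, f_y(x_0, y) is a polynomial in y; find its integer roots y ∈ {−4, ..., 4}, then test f_x and f at those candidates.
  x = -4: f_y(-4, y) = 3*y**2 + 12*y + 1; no integer root y with |y| ≤ 4.
  x = -3: f_y(-3, y) = 3*y**2 + 16*y + 19; no integer root y with |y| ≤ 4.
  x = -2: f_y(-2, y) = 3*y**2 + 20*y + 33; vanishes at y ∈ {-3}. (-2, -3): f_x = 0, f = 0 — SINGULAR.
  x = -1: f_y(-1, y) = 3*y**2 + 24*y + 43; no integer root y with |y| ≤ 4.
  x = 0: f_y(0, y) = 3*y**2 + 28*y + 49; no integer root y with |y| ≤ 4.
  x = 1: f_y(1, y) = 3*y**2 + 32*y + 51; no integer root y with |y| ≤ 4.
  x = 2: f_y(2, y) = 3*y**2 + 36*y + 49; no integer root y with |y| ≤ 4.
  x = 3: f_y(3, y) = 3*y**2 + 40*y + 43; no integer root y with |y| ≤ 4.
  x = 4: f_y(4, y) = 3*y**2 + 44*y + 33; no integer root y with |y| ≤ 4.
Only singular point on the grid: (-2, -3).
Classify: substitute x = -2 + u, y = -3 + v and expand: f = -2*u**3 - 2*u**2*v - u**2 + 2*u*v**2 + v**3 + v**2.
No constant or linear terms (consistent with a singular point). Quadratic part: -u**2 + v**2. Cubic part: -2*u**3 - 2*u**2*v + 2*u*v**2 + v**3.
The quadratic part v**2 - u**2 = (v − u)(v + u) splits into two distinct linear factors, so there are two distinct tangent lines y − -3 = ±(x − -2) — this is a node (ordinary double point).
Classification: node.


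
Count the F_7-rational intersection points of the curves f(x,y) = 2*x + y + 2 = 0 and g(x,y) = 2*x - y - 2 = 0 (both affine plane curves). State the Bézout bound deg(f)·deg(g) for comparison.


Common zeros: {(0, 5)}; count = 1; Bézout bound = 1.

deg(f) = 1, deg(g) = 1, so Bézout bound = 1.
Scan x ∈ F_7. For each x, list the y ∈ F_7 with f(x, y) ≡ 0 and those with g(x, y) ≡ 0 (mod 7); the common zeros in that column are the intersection.
  x = 0: f ≡ 0 at y ∈ {5}; g ≡ 0 at y ∈ {5}; common: {5}.
  x = 1: f ≡ 0 at y ∈ {3}; g ≡ 0 at y ∈ {0}; common: ∅.
  x = 2: f ≡ 0 at y ∈ {1}; g ≡ 0 at y ∈ {2}; common: ∅.
  x = 3: f ≡ 0 at y ∈ {6}; g ≡ 0 at y ∈ {4}; common: ∅.
  x = 4: f ≡ 0 at y ∈ {4}; g ≡ 0 at y ∈ {6}; common: ∅.
  x = 5: f ≡ 0 at y ∈ {2}; g ≡ 0 at y ∈ {1}; common: ∅.
  x = 6: f ≡ 0 at y ∈ {0}; g ≡ 0 at y ∈ {3}; common: ∅.
Collecting: common zeros = {(0, 5)}, so the count is 1.
Comparison with the Bézout bound: 1 ≤ 1 = deg(f)·deg(g), as expected for curves with no common component (the bound is attained).


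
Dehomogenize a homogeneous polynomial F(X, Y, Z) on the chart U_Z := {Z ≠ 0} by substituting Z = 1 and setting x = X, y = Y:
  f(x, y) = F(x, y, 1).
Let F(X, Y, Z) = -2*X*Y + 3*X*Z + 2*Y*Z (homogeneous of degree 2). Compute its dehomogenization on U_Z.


f(x, y) = -2*x*y + 3*x + 2*y

On U_Z we set Z = 1. Each monomial c·X^i·Y^j·Z^k in F becomes c·x^i·y^j·1^k = c·x^i·y^j.
Substituting Z = 1: F(X, Y, 1) = -2*x*y + 3*x + 2*y.
Note: deg(f) ≤ deg(F) = 2; strict inequality happens when F is divisible by Z (lost terms).
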